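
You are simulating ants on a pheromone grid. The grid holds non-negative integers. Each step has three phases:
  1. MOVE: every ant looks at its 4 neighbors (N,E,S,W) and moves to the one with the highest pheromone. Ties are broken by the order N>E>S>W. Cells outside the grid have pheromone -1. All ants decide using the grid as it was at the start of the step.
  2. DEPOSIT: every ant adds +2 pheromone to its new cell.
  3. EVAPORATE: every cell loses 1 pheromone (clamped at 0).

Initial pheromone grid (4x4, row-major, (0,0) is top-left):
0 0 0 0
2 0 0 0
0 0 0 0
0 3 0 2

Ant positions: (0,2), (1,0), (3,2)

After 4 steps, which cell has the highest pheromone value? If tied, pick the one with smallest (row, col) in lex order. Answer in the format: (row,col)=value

Step 1: ant0:(0,2)->E->(0,3) | ant1:(1,0)->N->(0,0) | ant2:(3,2)->W->(3,1)
  grid max=4 at (3,1)
Step 2: ant0:(0,3)->S->(1,3) | ant1:(0,0)->S->(1,0) | ant2:(3,1)->N->(2,1)
  grid max=3 at (3,1)
Step 3: ant0:(1,3)->N->(0,3) | ant1:(1,0)->N->(0,0) | ant2:(2,1)->S->(3,1)
  grid max=4 at (3,1)
Step 4: ant0:(0,3)->S->(1,3) | ant1:(0,0)->S->(1,0) | ant2:(3,1)->N->(2,1)
  grid max=3 at (3,1)
Final grid:
  0 0 0 0
  2 0 0 1
  0 1 0 0
  0 3 0 0
Max pheromone 3 at (3,1)

Answer: (3,1)=3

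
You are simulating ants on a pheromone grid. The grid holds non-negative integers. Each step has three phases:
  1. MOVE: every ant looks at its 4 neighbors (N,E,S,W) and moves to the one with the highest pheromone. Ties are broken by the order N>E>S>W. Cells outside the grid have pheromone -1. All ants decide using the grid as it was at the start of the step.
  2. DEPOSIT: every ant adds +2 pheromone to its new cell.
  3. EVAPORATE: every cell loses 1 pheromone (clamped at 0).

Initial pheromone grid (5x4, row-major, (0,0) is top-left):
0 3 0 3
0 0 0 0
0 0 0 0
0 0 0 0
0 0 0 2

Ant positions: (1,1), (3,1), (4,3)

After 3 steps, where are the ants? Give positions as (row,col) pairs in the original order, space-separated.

Step 1: ant0:(1,1)->N->(0,1) | ant1:(3,1)->N->(2,1) | ant2:(4,3)->N->(3,3)
  grid max=4 at (0,1)
Step 2: ant0:(0,1)->E->(0,2) | ant1:(2,1)->N->(1,1) | ant2:(3,3)->S->(4,3)
  grid max=3 at (0,1)
Step 3: ant0:(0,2)->W->(0,1) | ant1:(1,1)->N->(0,1) | ant2:(4,3)->N->(3,3)
  grid max=6 at (0,1)

(0,1) (0,1) (3,3)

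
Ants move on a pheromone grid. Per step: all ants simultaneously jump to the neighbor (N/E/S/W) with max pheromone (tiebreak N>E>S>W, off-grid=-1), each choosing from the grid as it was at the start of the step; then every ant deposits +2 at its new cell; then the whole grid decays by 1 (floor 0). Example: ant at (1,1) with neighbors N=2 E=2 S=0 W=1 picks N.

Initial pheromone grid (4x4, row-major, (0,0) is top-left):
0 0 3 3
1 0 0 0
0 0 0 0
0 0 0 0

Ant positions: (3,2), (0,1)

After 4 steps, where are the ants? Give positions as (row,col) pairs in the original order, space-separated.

Step 1: ant0:(3,2)->N->(2,2) | ant1:(0,1)->E->(0,2)
  grid max=4 at (0,2)
Step 2: ant0:(2,2)->N->(1,2) | ant1:(0,2)->E->(0,3)
  grid max=3 at (0,2)
Step 3: ant0:(1,2)->N->(0,2) | ant1:(0,3)->W->(0,2)
  grid max=6 at (0,2)
Step 4: ant0:(0,2)->E->(0,3) | ant1:(0,2)->E->(0,3)
  grid max=5 at (0,2)

(0,3) (0,3)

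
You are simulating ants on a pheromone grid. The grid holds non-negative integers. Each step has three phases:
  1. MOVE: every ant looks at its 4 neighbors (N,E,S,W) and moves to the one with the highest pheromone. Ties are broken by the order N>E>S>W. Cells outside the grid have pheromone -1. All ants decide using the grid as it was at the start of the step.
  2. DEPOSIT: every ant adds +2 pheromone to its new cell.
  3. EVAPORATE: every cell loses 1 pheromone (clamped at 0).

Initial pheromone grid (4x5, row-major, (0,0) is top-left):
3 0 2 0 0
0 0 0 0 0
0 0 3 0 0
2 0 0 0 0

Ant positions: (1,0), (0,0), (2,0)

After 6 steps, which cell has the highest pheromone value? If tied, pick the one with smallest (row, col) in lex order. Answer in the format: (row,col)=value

Step 1: ant0:(1,0)->N->(0,0) | ant1:(0,0)->E->(0,1) | ant2:(2,0)->S->(3,0)
  grid max=4 at (0,0)
Step 2: ant0:(0,0)->E->(0,1) | ant1:(0,1)->W->(0,0) | ant2:(3,0)->N->(2,0)
  grid max=5 at (0,0)
Step 3: ant0:(0,1)->W->(0,0) | ant1:(0,0)->E->(0,1) | ant2:(2,0)->S->(3,0)
  grid max=6 at (0,0)
Step 4: ant0:(0,0)->E->(0,1) | ant1:(0,1)->W->(0,0) | ant2:(3,0)->N->(2,0)
  grid max=7 at (0,0)
Step 5: ant0:(0,1)->W->(0,0) | ant1:(0,0)->E->(0,1) | ant2:(2,0)->S->(3,0)
  grid max=8 at (0,0)
Step 6: ant0:(0,0)->E->(0,1) | ant1:(0,1)->W->(0,0) | ant2:(3,0)->N->(2,0)
  grid max=9 at (0,0)
Final grid:
  9 6 0 0 0
  0 0 0 0 0
  1 0 0 0 0
  2 0 0 0 0
Max pheromone 9 at (0,0)

Answer: (0,0)=9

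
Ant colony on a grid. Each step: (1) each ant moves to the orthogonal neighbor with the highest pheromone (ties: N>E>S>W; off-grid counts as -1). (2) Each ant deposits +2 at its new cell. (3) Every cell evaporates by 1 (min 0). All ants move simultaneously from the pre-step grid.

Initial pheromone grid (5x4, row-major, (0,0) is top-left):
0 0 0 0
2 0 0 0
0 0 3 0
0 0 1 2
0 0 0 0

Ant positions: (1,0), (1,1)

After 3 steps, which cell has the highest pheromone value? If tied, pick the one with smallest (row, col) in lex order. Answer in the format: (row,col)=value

Step 1: ant0:(1,0)->N->(0,0) | ant1:(1,1)->W->(1,0)
  grid max=3 at (1,0)
Step 2: ant0:(0,0)->S->(1,0) | ant1:(1,0)->N->(0,0)
  grid max=4 at (1,0)
Step 3: ant0:(1,0)->N->(0,0) | ant1:(0,0)->S->(1,0)
  grid max=5 at (1,0)
Final grid:
  3 0 0 0
  5 0 0 0
  0 0 0 0
  0 0 0 0
  0 0 0 0
Max pheromone 5 at (1,0)

Answer: (1,0)=5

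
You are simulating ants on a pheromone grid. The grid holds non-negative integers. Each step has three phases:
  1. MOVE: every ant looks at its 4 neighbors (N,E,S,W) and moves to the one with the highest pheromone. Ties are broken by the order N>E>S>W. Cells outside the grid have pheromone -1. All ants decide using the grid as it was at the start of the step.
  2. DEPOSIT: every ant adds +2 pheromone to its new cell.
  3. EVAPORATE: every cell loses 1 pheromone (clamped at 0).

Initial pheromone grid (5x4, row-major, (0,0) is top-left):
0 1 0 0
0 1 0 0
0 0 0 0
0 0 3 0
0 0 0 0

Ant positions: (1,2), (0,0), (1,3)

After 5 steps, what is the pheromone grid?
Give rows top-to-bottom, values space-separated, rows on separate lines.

After step 1: ants at (1,1),(0,1),(0,3)
  0 2 0 1
  0 2 0 0
  0 0 0 0
  0 0 2 0
  0 0 0 0
After step 2: ants at (0,1),(1,1),(1,3)
  0 3 0 0
  0 3 0 1
  0 0 0 0
  0 0 1 0
  0 0 0 0
After step 3: ants at (1,1),(0,1),(0,3)
  0 4 0 1
  0 4 0 0
  0 0 0 0
  0 0 0 0
  0 0 0 0
After step 4: ants at (0,1),(1,1),(1,3)
  0 5 0 0
  0 5 0 1
  0 0 0 0
  0 0 0 0
  0 0 0 0
After step 5: ants at (1,1),(0,1),(0,3)
  0 6 0 1
  0 6 0 0
  0 0 0 0
  0 0 0 0
  0 0 0 0

0 6 0 1
0 6 0 0
0 0 0 0
0 0 0 0
0 0 0 0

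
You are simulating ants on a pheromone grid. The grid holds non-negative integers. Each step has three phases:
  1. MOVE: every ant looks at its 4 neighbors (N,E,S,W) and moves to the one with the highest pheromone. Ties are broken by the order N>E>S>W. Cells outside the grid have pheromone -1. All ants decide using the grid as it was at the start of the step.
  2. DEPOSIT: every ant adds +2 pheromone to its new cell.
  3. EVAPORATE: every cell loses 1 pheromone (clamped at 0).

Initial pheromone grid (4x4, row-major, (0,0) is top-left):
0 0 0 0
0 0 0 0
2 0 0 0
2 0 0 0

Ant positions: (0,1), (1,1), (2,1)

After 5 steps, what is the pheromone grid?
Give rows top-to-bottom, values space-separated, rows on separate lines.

After step 1: ants at (0,2),(0,1),(2,0)
  0 1 1 0
  0 0 0 0
  3 0 0 0
  1 0 0 0
After step 2: ants at (0,1),(0,2),(3,0)
  0 2 2 0
  0 0 0 0
  2 0 0 0
  2 0 0 0
After step 3: ants at (0,2),(0,1),(2,0)
  0 3 3 0
  0 0 0 0
  3 0 0 0
  1 0 0 0
After step 4: ants at (0,1),(0,2),(3,0)
  0 4 4 0
  0 0 0 0
  2 0 0 0
  2 0 0 0
After step 5: ants at (0,2),(0,1),(2,0)
  0 5 5 0
  0 0 0 0
  3 0 0 0
  1 0 0 0

0 5 5 0
0 0 0 0
3 0 0 0
1 0 0 0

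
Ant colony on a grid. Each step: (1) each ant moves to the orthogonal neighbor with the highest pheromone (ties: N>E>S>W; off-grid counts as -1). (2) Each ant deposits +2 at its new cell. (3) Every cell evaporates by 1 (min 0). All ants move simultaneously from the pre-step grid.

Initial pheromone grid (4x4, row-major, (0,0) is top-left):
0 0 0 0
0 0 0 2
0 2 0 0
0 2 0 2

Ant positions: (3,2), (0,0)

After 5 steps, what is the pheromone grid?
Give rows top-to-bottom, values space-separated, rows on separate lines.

After step 1: ants at (3,3),(0,1)
  0 1 0 0
  0 0 0 1
  0 1 0 0
  0 1 0 3
After step 2: ants at (2,3),(0,2)
  0 0 1 0
  0 0 0 0
  0 0 0 1
  0 0 0 2
After step 3: ants at (3,3),(0,3)
  0 0 0 1
  0 0 0 0
  0 0 0 0
  0 0 0 3
After step 4: ants at (2,3),(1,3)
  0 0 0 0
  0 0 0 1
  0 0 0 1
  0 0 0 2
After step 5: ants at (3,3),(2,3)
  0 0 0 0
  0 0 0 0
  0 0 0 2
  0 0 0 3

0 0 0 0
0 0 0 0
0 0 0 2
0 0 0 3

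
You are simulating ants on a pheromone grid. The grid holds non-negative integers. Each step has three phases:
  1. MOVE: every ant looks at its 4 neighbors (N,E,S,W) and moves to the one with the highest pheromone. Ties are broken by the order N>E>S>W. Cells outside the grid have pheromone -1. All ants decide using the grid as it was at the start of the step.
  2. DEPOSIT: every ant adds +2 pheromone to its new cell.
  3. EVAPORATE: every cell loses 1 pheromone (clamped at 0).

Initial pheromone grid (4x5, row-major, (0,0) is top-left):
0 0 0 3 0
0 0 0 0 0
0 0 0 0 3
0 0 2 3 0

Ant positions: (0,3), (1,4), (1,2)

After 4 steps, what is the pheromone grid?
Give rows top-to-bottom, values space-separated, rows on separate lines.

After step 1: ants at (0,4),(2,4),(0,2)
  0 0 1 2 1
  0 0 0 0 0
  0 0 0 0 4
  0 0 1 2 0
After step 2: ants at (0,3),(1,4),(0,3)
  0 0 0 5 0
  0 0 0 0 1
  0 0 0 0 3
  0 0 0 1 0
After step 3: ants at (0,4),(2,4),(0,4)
  0 0 0 4 3
  0 0 0 0 0
  0 0 0 0 4
  0 0 0 0 0
After step 4: ants at (0,3),(1,4),(0,3)
  0 0 0 7 2
  0 0 0 0 1
  0 0 0 0 3
  0 0 0 0 0

0 0 0 7 2
0 0 0 0 1
0 0 0 0 3
0 0 0 0 0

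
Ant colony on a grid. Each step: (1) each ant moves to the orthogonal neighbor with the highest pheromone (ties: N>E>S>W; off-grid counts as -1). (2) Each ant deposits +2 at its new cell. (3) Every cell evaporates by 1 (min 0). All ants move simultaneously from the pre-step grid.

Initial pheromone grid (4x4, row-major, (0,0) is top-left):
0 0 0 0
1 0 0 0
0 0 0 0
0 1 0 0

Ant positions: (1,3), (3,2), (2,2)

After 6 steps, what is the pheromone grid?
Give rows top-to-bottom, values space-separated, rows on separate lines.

After step 1: ants at (0,3),(3,1),(1,2)
  0 0 0 1
  0 0 1 0
  0 0 0 0
  0 2 0 0
After step 2: ants at (1,3),(2,1),(0,2)
  0 0 1 0
  0 0 0 1
  0 1 0 0
  0 1 0 0
After step 3: ants at (0,3),(3,1),(0,3)
  0 0 0 3
  0 0 0 0
  0 0 0 0
  0 2 0 0
After step 4: ants at (1,3),(2,1),(1,3)
  0 0 0 2
  0 0 0 3
  0 1 0 0
  0 1 0 0
After step 5: ants at (0,3),(3,1),(0,3)
  0 0 0 5
  0 0 0 2
  0 0 0 0
  0 2 0 0
After step 6: ants at (1,3),(2,1),(1,3)
  0 0 0 4
  0 0 0 5
  0 1 0 0
  0 1 0 0

0 0 0 4
0 0 0 5
0 1 0 0
0 1 0 0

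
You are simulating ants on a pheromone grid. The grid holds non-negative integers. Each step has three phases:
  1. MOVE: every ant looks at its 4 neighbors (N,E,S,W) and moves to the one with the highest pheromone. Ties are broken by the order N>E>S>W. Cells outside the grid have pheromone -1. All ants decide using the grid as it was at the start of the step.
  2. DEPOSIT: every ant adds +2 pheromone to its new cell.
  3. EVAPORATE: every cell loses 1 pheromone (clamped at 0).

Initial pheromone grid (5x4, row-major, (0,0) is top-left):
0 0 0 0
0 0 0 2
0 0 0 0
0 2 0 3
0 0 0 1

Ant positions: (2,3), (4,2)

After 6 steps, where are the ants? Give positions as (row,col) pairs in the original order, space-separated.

Step 1: ant0:(2,3)->S->(3,3) | ant1:(4,2)->E->(4,3)
  grid max=4 at (3,3)
Step 2: ant0:(3,3)->S->(4,3) | ant1:(4,3)->N->(3,3)
  grid max=5 at (3,3)
Step 3: ant0:(4,3)->N->(3,3) | ant1:(3,3)->S->(4,3)
  grid max=6 at (3,3)
Step 4: ant0:(3,3)->S->(4,3) | ant1:(4,3)->N->(3,3)
  grid max=7 at (3,3)
Step 5: ant0:(4,3)->N->(3,3) | ant1:(3,3)->S->(4,3)
  grid max=8 at (3,3)
Step 6: ant0:(3,3)->S->(4,3) | ant1:(4,3)->N->(3,3)
  grid max=9 at (3,3)

(4,3) (3,3)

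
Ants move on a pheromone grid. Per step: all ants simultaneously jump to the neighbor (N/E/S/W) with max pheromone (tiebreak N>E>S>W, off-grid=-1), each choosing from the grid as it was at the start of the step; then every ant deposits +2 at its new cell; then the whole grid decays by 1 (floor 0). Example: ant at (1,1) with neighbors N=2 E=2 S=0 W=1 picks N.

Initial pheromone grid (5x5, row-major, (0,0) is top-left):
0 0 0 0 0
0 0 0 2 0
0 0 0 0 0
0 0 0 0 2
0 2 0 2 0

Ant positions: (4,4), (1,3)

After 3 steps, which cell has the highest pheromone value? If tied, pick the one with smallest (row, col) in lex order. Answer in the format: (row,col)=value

Answer: (3,4)=3

Derivation:
Step 1: ant0:(4,4)->N->(3,4) | ant1:(1,3)->N->(0,3)
  grid max=3 at (3,4)
Step 2: ant0:(3,4)->N->(2,4) | ant1:(0,3)->S->(1,3)
  grid max=2 at (1,3)
Step 3: ant0:(2,4)->S->(3,4) | ant1:(1,3)->N->(0,3)
  grid max=3 at (3,4)
Final grid:
  0 0 0 1 0
  0 0 0 1 0
  0 0 0 0 0
  0 0 0 0 3
  0 0 0 0 0
Max pheromone 3 at (3,4)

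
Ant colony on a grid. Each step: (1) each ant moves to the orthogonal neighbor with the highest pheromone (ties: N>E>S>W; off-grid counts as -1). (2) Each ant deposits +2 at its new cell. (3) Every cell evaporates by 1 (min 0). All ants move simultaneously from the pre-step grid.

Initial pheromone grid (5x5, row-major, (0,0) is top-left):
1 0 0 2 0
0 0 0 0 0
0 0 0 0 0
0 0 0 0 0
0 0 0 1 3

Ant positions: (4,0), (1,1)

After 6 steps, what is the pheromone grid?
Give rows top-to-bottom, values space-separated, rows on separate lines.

After step 1: ants at (3,0),(0,1)
  0 1 0 1 0
  0 0 0 0 0
  0 0 0 0 0
  1 0 0 0 0
  0 0 0 0 2
After step 2: ants at (2,0),(0,2)
  0 0 1 0 0
  0 0 0 0 0
  1 0 0 0 0
  0 0 0 0 0
  0 0 0 0 1
After step 3: ants at (1,0),(0,3)
  0 0 0 1 0
  1 0 0 0 0
  0 0 0 0 0
  0 0 0 0 0
  0 0 0 0 0
After step 4: ants at (0,0),(0,4)
  1 0 0 0 1
  0 0 0 0 0
  0 0 0 0 0
  0 0 0 0 0
  0 0 0 0 0
After step 5: ants at (0,1),(1,4)
  0 1 0 0 0
  0 0 0 0 1
  0 0 0 0 0
  0 0 0 0 0
  0 0 0 0 0
After step 6: ants at (0,2),(0,4)
  0 0 1 0 1
  0 0 0 0 0
  0 0 0 0 0
  0 0 0 0 0
  0 0 0 0 0

0 0 1 0 1
0 0 0 0 0
0 0 0 0 0
0 0 0 0 0
0 0 0 0 0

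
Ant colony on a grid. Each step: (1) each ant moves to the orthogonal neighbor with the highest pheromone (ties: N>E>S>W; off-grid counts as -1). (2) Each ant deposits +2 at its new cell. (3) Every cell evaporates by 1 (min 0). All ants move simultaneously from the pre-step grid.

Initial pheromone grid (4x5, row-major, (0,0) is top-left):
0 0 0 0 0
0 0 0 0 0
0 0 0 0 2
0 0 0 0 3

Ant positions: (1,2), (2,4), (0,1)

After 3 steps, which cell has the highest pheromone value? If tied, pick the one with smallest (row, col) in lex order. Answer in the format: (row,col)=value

Answer: (0,2)=5

Derivation:
Step 1: ant0:(1,2)->N->(0,2) | ant1:(2,4)->S->(3,4) | ant2:(0,1)->E->(0,2)
  grid max=4 at (3,4)
Step 2: ant0:(0,2)->E->(0,3) | ant1:(3,4)->N->(2,4) | ant2:(0,2)->E->(0,3)
  grid max=3 at (0,3)
Step 3: ant0:(0,3)->W->(0,2) | ant1:(2,4)->S->(3,4) | ant2:(0,3)->W->(0,2)
  grid max=5 at (0,2)
Final grid:
  0 0 5 2 0
  0 0 0 0 0
  0 0 0 0 1
  0 0 0 0 4
Max pheromone 5 at (0,2)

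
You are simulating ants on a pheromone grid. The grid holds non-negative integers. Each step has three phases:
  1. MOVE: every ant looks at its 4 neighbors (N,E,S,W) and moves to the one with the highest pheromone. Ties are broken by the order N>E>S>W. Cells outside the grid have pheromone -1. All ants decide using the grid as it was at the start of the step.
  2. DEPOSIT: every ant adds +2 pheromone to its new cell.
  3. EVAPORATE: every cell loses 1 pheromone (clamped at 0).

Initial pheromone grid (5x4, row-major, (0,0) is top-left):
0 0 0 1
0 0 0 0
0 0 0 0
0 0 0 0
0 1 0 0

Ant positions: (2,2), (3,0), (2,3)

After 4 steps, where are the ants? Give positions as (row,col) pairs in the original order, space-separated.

Step 1: ant0:(2,2)->N->(1,2) | ant1:(3,0)->N->(2,0) | ant2:(2,3)->N->(1,3)
  grid max=1 at (1,2)
Step 2: ant0:(1,2)->E->(1,3) | ant1:(2,0)->N->(1,0) | ant2:(1,3)->W->(1,2)
  grid max=2 at (1,2)
Step 3: ant0:(1,3)->W->(1,2) | ant1:(1,0)->N->(0,0) | ant2:(1,2)->E->(1,3)
  grid max=3 at (1,2)
Step 4: ant0:(1,2)->E->(1,3) | ant1:(0,0)->E->(0,1) | ant2:(1,3)->W->(1,2)
  grid max=4 at (1,2)

(1,3) (0,1) (1,2)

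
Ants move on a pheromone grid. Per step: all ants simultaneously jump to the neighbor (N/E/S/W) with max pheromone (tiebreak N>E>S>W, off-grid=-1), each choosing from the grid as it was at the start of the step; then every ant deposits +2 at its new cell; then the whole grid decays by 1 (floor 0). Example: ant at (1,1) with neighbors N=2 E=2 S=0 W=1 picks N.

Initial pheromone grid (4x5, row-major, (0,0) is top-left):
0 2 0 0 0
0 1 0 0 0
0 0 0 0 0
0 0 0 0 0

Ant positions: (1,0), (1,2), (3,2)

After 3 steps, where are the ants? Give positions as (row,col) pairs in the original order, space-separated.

Step 1: ant0:(1,0)->E->(1,1) | ant1:(1,2)->W->(1,1) | ant2:(3,2)->N->(2,2)
  grid max=4 at (1,1)
Step 2: ant0:(1,1)->N->(0,1) | ant1:(1,1)->N->(0,1) | ant2:(2,2)->N->(1,2)
  grid max=4 at (0,1)
Step 3: ant0:(0,1)->S->(1,1) | ant1:(0,1)->S->(1,1) | ant2:(1,2)->W->(1,1)
  grid max=8 at (1,1)

(1,1) (1,1) (1,1)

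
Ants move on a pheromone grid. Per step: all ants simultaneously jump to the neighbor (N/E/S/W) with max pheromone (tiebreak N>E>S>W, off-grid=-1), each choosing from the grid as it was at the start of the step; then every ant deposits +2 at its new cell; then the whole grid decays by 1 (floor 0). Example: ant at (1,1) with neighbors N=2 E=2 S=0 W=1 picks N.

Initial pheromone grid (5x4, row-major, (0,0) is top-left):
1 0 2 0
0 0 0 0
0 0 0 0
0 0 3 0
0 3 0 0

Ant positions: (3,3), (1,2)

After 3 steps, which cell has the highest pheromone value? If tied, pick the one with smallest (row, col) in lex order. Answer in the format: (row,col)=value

Step 1: ant0:(3,3)->W->(3,2) | ant1:(1,2)->N->(0,2)
  grid max=4 at (3,2)
Step 2: ant0:(3,2)->N->(2,2) | ant1:(0,2)->E->(0,3)
  grid max=3 at (3,2)
Step 3: ant0:(2,2)->S->(3,2) | ant1:(0,3)->W->(0,2)
  grid max=4 at (3,2)
Final grid:
  0 0 3 0
  0 0 0 0
  0 0 0 0
  0 0 4 0
  0 0 0 0
Max pheromone 4 at (3,2)

Answer: (3,2)=4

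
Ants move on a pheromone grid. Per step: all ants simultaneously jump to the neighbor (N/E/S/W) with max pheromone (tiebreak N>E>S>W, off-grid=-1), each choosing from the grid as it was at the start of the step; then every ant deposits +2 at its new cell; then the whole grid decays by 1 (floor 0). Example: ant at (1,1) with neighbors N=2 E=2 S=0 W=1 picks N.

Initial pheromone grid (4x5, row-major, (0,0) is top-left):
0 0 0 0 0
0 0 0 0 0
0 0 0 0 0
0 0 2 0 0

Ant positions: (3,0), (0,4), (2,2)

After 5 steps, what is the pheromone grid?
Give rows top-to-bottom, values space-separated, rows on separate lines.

After step 1: ants at (2,0),(1,4),(3,2)
  0 0 0 0 0
  0 0 0 0 1
  1 0 0 0 0
  0 0 3 0 0
After step 2: ants at (1,0),(0,4),(2,2)
  0 0 0 0 1
  1 0 0 0 0
  0 0 1 0 0
  0 0 2 0 0
After step 3: ants at (0,0),(1,4),(3,2)
  1 0 0 0 0
  0 0 0 0 1
  0 0 0 0 0
  0 0 3 0 0
After step 4: ants at (0,1),(0,4),(2,2)
  0 1 0 0 1
  0 0 0 0 0
  0 0 1 0 0
  0 0 2 0 0
After step 5: ants at (0,2),(1,4),(3,2)
  0 0 1 0 0
  0 0 0 0 1
  0 0 0 0 0
  0 0 3 0 0

0 0 1 0 0
0 0 0 0 1
0 0 0 0 0
0 0 3 0 0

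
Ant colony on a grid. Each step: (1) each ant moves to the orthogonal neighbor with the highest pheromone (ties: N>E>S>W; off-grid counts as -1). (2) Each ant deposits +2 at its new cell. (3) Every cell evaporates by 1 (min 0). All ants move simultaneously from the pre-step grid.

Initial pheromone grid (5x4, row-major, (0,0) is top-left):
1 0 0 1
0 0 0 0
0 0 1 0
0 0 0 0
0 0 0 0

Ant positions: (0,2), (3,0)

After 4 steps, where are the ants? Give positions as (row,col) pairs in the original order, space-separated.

Step 1: ant0:(0,2)->E->(0,3) | ant1:(3,0)->N->(2,0)
  grid max=2 at (0,3)
Step 2: ant0:(0,3)->S->(1,3) | ant1:(2,0)->N->(1,0)
  grid max=1 at (0,3)
Step 3: ant0:(1,3)->N->(0,3) | ant1:(1,0)->N->(0,0)
  grid max=2 at (0,3)
Step 4: ant0:(0,3)->S->(1,3) | ant1:(0,0)->E->(0,1)
  grid max=1 at (0,1)

(1,3) (0,1)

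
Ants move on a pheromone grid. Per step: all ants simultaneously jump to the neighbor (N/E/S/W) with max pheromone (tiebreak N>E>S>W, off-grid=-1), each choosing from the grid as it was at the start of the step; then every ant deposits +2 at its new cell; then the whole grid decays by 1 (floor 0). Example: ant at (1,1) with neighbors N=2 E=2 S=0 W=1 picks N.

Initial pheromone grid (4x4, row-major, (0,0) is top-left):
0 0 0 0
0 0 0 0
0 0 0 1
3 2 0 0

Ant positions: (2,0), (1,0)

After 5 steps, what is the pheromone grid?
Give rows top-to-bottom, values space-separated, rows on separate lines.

After step 1: ants at (3,0),(0,0)
  1 0 0 0
  0 0 0 0
  0 0 0 0
  4 1 0 0
After step 2: ants at (3,1),(0,1)
  0 1 0 0
  0 0 0 0
  0 0 0 0
  3 2 0 0
After step 3: ants at (3,0),(0,2)
  0 0 1 0
  0 0 0 0
  0 0 0 0
  4 1 0 0
After step 4: ants at (3,1),(0,3)
  0 0 0 1
  0 0 0 0
  0 0 0 0
  3 2 0 0
After step 5: ants at (3,0),(1,3)
  0 0 0 0
  0 0 0 1
  0 0 0 0
  4 1 0 0

0 0 0 0
0 0 0 1
0 0 0 0
4 1 0 0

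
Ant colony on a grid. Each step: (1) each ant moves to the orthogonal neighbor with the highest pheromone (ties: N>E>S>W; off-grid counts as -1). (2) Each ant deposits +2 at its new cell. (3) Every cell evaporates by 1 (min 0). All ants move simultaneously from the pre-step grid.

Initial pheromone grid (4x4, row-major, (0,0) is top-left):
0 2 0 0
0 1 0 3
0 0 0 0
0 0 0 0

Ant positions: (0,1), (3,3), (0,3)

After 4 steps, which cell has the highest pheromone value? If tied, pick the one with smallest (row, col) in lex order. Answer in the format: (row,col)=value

Step 1: ant0:(0,1)->S->(1,1) | ant1:(3,3)->N->(2,3) | ant2:(0,3)->S->(1,3)
  grid max=4 at (1,3)
Step 2: ant0:(1,1)->N->(0,1) | ant1:(2,3)->N->(1,3) | ant2:(1,3)->S->(2,3)
  grid max=5 at (1,3)
Step 3: ant0:(0,1)->S->(1,1) | ant1:(1,3)->S->(2,3) | ant2:(2,3)->N->(1,3)
  grid max=6 at (1,3)
Step 4: ant0:(1,1)->N->(0,1) | ant1:(2,3)->N->(1,3) | ant2:(1,3)->S->(2,3)
  grid max=7 at (1,3)
Final grid:
  0 2 0 0
  0 1 0 7
  0 0 0 4
  0 0 0 0
Max pheromone 7 at (1,3)

Answer: (1,3)=7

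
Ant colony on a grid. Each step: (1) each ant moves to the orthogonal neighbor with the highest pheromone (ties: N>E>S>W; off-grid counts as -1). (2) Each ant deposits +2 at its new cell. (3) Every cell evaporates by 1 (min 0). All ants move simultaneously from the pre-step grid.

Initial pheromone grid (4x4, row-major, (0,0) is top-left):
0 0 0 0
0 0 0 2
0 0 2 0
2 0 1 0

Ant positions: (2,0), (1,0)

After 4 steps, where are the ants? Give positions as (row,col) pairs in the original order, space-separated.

Step 1: ant0:(2,0)->S->(3,0) | ant1:(1,0)->N->(0,0)
  grid max=3 at (3,0)
Step 2: ant0:(3,0)->N->(2,0) | ant1:(0,0)->E->(0,1)
  grid max=2 at (3,0)
Step 3: ant0:(2,0)->S->(3,0) | ant1:(0,1)->E->(0,2)
  grid max=3 at (3,0)
Step 4: ant0:(3,0)->N->(2,0) | ant1:(0,2)->E->(0,3)
  grid max=2 at (3,0)

(2,0) (0,3)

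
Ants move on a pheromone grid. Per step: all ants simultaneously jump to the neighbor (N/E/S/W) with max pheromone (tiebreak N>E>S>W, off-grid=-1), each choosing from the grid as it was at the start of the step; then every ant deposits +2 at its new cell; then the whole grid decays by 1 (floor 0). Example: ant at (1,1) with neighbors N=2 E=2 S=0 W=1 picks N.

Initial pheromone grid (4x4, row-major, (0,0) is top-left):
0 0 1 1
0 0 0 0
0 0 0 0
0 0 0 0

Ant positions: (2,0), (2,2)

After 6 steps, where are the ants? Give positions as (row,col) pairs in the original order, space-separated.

Step 1: ant0:(2,0)->N->(1,0) | ant1:(2,2)->N->(1,2)
  grid max=1 at (1,0)
Step 2: ant0:(1,0)->N->(0,0) | ant1:(1,2)->N->(0,2)
  grid max=1 at (0,0)
Step 3: ant0:(0,0)->E->(0,1) | ant1:(0,2)->E->(0,3)
  grid max=1 at (0,1)
Step 4: ant0:(0,1)->E->(0,2) | ant1:(0,3)->S->(1,3)
  grid max=1 at (0,2)
Step 5: ant0:(0,2)->E->(0,3) | ant1:(1,3)->N->(0,3)
  grid max=3 at (0,3)
Step 6: ant0:(0,3)->S->(1,3) | ant1:(0,3)->S->(1,3)
  grid max=3 at (1,3)

(1,3) (1,3)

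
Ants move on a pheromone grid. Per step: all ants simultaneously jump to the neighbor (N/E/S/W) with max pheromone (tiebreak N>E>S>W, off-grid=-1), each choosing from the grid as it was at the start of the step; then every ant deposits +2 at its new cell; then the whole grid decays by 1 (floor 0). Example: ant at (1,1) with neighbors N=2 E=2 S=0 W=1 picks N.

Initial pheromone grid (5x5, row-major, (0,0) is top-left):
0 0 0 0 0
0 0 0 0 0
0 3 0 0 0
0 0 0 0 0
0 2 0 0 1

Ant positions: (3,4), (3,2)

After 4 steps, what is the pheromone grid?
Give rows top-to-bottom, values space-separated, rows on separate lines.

After step 1: ants at (4,4),(2,2)
  0 0 0 0 0
  0 0 0 0 0
  0 2 1 0 0
  0 0 0 0 0
  0 1 0 0 2
After step 2: ants at (3,4),(2,1)
  0 0 0 0 0
  0 0 0 0 0
  0 3 0 0 0
  0 0 0 0 1
  0 0 0 0 1
After step 3: ants at (4,4),(1,1)
  0 0 0 0 0
  0 1 0 0 0
  0 2 0 0 0
  0 0 0 0 0
  0 0 0 0 2
After step 4: ants at (3,4),(2,1)
  0 0 0 0 0
  0 0 0 0 0
  0 3 0 0 0
  0 0 0 0 1
  0 0 0 0 1

0 0 0 0 0
0 0 0 0 0
0 3 0 0 0
0 0 0 0 1
0 0 0 0 1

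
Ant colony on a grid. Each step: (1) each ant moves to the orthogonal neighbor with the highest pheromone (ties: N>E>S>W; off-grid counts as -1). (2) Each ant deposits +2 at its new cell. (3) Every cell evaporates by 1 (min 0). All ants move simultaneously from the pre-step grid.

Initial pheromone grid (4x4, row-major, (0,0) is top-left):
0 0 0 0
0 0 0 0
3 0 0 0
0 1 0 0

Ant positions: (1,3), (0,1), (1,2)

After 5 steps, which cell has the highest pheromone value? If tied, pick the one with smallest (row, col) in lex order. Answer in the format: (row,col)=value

Step 1: ant0:(1,3)->N->(0,3) | ant1:(0,1)->E->(0,2) | ant2:(1,2)->N->(0,2)
  grid max=3 at (0,2)
Step 2: ant0:(0,3)->W->(0,2) | ant1:(0,2)->E->(0,3) | ant2:(0,2)->E->(0,3)
  grid max=4 at (0,2)
Step 3: ant0:(0,2)->E->(0,3) | ant1:(0,3)->W->(0,2) | ant2:(0,3)->W->(0,2)
  grid max=7 at (0,2)
Step 4: ant0:(0,3)->W->(0,2) | ant1:(0,2)->E->(0,3) | ant2:(0,2)->E->(0,3)
  grid max=8 at (0,2)
Step 5: ant0:(0,2)->E->(0,3) | ant1:(0,3)->W->(0,2) | ant2:(0,3)->W->(0,2)
  grid max=11 at (0,2)
Final grid:
  0 0 11 9
  0 0 0 0
  0 0 0 0
  0 0 0 0
Max pheromone 11 at (0,2)

Answer: (0,2)=11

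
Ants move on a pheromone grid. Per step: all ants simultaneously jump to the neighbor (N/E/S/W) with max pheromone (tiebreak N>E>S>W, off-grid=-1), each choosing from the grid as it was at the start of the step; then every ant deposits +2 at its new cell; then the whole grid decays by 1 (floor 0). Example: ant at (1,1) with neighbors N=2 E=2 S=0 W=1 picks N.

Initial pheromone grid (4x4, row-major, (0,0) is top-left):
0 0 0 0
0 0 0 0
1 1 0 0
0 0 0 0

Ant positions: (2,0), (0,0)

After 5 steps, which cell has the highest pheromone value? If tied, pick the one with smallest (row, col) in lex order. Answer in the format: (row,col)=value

Answer: (2,1)=2

Derivation:
Step 1: ant0:(2,0)->E->(2,1) | ant1:(0,0)->E->(0,1)
  grid max=2 at (2,1)
Step 2: ant0:(2,1)->N->(1,1) | ant1:(0,1)->E->(0,2)
  grid max=1 at (0,2)
Step 3: ant0:(1,1)->S->(2,1) | ant1:(0,2)->E->(0,3)
  grid max=2 at (2,1)
Step 4: ant0:(2,1)->N->(1,1) | ant1:(0,3)->S->(1,3)
  grid max=1 at (1,1)
Step 5: ant0:(1,1)->S->(2,1) | ant1:(1,3)->N->(0,3)
  grid max=2 at (2,1)
Final grid:
  0 0 0 1
  0 0 0 0
  0 2 0 0
  0 0 0 0
Max pheromone 2 at (2,1)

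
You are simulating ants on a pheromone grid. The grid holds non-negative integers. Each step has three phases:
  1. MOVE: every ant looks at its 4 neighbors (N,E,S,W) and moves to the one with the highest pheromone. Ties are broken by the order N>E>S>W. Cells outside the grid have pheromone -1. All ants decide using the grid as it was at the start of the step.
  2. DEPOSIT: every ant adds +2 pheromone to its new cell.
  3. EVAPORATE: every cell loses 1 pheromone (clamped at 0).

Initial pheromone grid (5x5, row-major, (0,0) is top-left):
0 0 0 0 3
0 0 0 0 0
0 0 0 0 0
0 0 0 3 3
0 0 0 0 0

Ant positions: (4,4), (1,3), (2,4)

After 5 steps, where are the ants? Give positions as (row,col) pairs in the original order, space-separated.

Step 1: ant0:(4,4)->N->(3,4) | ant1:(1,3)->N->(0,3) | ant2:(2,4)->S->(3,4)
  grid max=6 at (3,4)
Step 2: ant0:(3,4)->W->(3,3) | ant1:(0,3)->E->(0,4) | ant2:(3,4)->W->(3,3)
  grid max=5 at (3,3)
Step 3: ant0:(3,3)->E->(3,4) | ant1:(0,4)->S->(1,4) | ant2:(3,3)->E->(3,4)
  grid max=8 at (3,4)
Step 4: ant0:(3,4)->W->(3,3) | ant1:(1,4)->N->(0,4) | ant2:(3,4)->W->(3,3)
  grid max=7 at (3,3)
Step 5: ant0:(3,3)->E->(3,4) | ant1:(0,4)->S->(1,4) | ant2:(3,3)->E->(3,4)
  grid max=10 at (3,4)

(3,4) (1,4) (3,4)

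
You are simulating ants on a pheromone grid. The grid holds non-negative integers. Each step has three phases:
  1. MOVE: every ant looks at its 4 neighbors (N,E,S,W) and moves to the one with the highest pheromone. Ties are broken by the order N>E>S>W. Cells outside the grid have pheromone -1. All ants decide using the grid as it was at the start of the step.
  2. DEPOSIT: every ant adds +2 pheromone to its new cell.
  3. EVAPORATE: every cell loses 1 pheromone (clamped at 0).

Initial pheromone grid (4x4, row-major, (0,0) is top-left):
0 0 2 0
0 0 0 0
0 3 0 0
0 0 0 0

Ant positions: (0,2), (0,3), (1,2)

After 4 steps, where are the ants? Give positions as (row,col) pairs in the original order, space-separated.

Step 1: ant0:(0,2)->E->(0,3) | ant1:(0,3)->W->(0,2) | ant2:(1,2)->N->(0,2)
  grid max=5 at (0,2)
Step 2: ant0:(0,3)->W->(0,2) | ant1:(0,2)->E->(0,3) | ant2:(0,2)->E->(0,3)
  grid max=6 at (0,2)
Step 3: ant0:(0,2)->E->(0,3) | ant1:(0,3)->W->(0,2) | ant2:(0,3)->W->(0,2)
  grid max=9 at (0,2)
Step 4: ant0:(0,3)->W->(0,2) | ant1:(0,2)->E->(0,3) | ant2:(0,2)->E->(0,3)
  grid max=10 at (0,2)

(0,2) (0,3) (0,3)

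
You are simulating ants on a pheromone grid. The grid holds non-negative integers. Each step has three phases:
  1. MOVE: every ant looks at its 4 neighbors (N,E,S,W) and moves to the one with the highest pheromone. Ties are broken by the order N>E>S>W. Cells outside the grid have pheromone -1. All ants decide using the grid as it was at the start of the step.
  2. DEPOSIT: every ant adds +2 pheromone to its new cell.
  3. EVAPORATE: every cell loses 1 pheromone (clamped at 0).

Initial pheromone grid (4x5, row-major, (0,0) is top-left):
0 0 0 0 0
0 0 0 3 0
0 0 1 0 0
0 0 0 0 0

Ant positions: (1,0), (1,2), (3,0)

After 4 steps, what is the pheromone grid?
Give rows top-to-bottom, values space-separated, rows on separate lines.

After step 1: ants at (0,0),(1,3),(2,0)
  1 0 0 0 0
  0 0 0 4 0
  1 0 0 0 0
  0 0 0 0 0
After step 2: ants at (0,1),(0,3),(1,0)
  0 1 0 1 0
  1 0 0 3 0
  0 0 0 0 0
  0 0 0 0 0
After step 3: ants at (0,2),(1,3),(0,0)
  1 0 1 0 0
  0 0 0 4 0
  0 0 0 0 0
  0 0 0 0 0
After step 4: ants at (0,3),(0,3),(0,1)
  0 1 0 3 0
  0 0 0 3 0
  0 0 0 0 0
  0 0 0 0 0

0 1 0 3 0
0 0 0 3 0
0 0 0 0 0
0 0 0 0 0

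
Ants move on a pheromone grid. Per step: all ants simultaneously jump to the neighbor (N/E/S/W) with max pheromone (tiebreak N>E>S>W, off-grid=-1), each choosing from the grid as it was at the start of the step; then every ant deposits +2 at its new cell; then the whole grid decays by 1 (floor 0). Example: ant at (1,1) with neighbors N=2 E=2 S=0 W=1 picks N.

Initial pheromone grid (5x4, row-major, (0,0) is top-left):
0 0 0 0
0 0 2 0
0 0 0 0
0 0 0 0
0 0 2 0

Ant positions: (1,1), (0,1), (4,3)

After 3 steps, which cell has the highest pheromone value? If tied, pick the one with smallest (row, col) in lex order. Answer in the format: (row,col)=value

Answer: (1,2)=5

Derivation:
Step 1: ant0:(1,1)->E->(1,2) | ant1:(0,1)->E->(0,2) | ant2:(4,3)->W->(4,2)
  grid max=3 at (1,2)
Step 2: ant0:(1,2)->N->(0,2) | ant1:(0,2)->S->(1,2) | ant2:(4,2)->N->(3,2)
  grid max=4 at (1,2)
Step 3: ant0:(0,2)->S->(1,2) | ant1:(1,2)->N->(0,2) | ant2:(3,2)->S->(4,2)
  grid max=5 at (1,2)
Final grid:
  0 0 3 0
  0 0 5 0
  0 0 0 0
  0 0 0 0
  0 0 3 0
Max pheromone 5 at (1,2)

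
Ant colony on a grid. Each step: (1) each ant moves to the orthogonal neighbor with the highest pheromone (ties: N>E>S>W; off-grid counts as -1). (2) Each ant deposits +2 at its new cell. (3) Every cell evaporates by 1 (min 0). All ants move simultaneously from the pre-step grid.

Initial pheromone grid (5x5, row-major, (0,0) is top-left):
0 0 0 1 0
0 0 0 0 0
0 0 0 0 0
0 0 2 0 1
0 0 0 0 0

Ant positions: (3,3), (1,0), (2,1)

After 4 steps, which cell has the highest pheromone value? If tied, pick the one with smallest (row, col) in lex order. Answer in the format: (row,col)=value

Step 1: ant0:(3,3)->W->(3,2) | ant1:(1,0)->N->(0,0) | ant2:(2,1)->N->(1,1)
  grid max=3 at (3,2)
Step 2: ant0:(3,2)->N->(2,2) | ant1:(0,0)->E->(0,1) | ant2:(1,1)->N->(0,1)
  grid max=3 at (0,1)
Step 3: ant0:(2,2)->S->(3,2) | ant1:(0,1)->E->(0,2) | ant2:(0,1)->E->(0,2)
  grid max=3 at (0,2)
Step 4: ant0:(3,2)->N->(2,2) | ant1:(0,2)->W->(0,1) | ant2:(0,2)->W->(0,1)
  grid max=5 at (0,1)
Final grid:
  0 5 2 0 0
  0 0 0 0 0
  0 0 1 0 0
  0 0 2 0 0
  0 0 0 0 0
Max pheromone 5 at (0,1)

Answer: (0,1)=5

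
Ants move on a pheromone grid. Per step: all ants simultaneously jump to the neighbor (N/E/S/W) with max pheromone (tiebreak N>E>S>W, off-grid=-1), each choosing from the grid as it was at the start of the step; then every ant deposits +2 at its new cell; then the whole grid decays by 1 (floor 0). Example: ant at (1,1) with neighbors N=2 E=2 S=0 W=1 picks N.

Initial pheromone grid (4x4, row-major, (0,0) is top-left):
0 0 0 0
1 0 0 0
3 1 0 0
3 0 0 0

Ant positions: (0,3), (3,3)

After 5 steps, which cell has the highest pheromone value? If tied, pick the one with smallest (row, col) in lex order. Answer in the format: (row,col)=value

Step 1: ant0:(0,3)->S->(1,3) | ant1:(3,3)->N->(2,3)
  grid max=2 at (2,0)
Step 2: ant0:(1,3)->S->(2,3) | ant1:(2,3)->N->(1,3)
  grid max=2 at (1,3)
Step 3: ant0:(2,3)->N->(1,3) | ant1:(1,3)->S->(2,3)
  grid max=3 at (1,3)
Step 4: ant0:(1,3)->S->(2,3) | ant1:(2,3)->N->(1,3)
  grid max=4 at (1,3)
Step 5: ant0:(2,3)->N->(1,3) | ant1:(1,3)->S->(2,3)
  grid max=5 at (1,3)
Final grid:
  0 0 0 0
  0 0 0 5
  0 0 0 5
  0 0 0 0
Max pheromone 5 at (1,3)

Answer: (1,3)=5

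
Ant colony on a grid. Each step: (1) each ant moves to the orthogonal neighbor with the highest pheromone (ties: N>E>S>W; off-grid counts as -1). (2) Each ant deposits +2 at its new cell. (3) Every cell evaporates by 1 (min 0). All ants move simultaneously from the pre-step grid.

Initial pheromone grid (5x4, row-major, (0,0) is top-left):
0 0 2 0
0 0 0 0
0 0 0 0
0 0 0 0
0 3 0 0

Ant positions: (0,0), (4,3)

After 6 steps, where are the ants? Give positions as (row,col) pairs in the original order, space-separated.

Step 1: ant0:(0,0)->E->(0,1) | ant1:(4,3)->N->(3,3)
  grid max=2 at (4,1)
Step 2: ant0:(0,1)->E->(0,2) | ant1:(3,3)->N->(2,3)
  grid max=2 at (0,2)
Step 3: ant0:(0,2)->E->(0,3) | ant1:(2,3)->N->(1,3)
  grid max=1 at (0,2)
Step 4: ant0:(0,3)->S->(1,3) | ant1:(1,3)->N->(0,3)
  grid max=2 at (0,3)
Step 5: ant0:(1,3)->N->(0,3) | ant1:(0,3)->S->(1,3)
  grid max=3 at (0,3)
Step 6: ant0:(0,3)->S->(1,3) | ant1:(1,3)->N->(0,3)
  grid max=4 at (0,3)

(1,3) (0,3)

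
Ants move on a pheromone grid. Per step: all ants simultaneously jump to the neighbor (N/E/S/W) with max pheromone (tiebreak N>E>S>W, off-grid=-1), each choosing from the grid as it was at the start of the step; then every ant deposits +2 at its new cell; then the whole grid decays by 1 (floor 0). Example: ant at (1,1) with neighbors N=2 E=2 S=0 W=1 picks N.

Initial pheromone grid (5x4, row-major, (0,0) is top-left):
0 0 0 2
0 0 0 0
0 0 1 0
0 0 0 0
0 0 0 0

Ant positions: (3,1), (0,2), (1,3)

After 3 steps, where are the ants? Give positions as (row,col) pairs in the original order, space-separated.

Step 1: ant0:(3,1)->N->(2,1) | ant1:(0,2)->E->(0,3) | ant2:(1,3)->N->(0,3)
  grid max=5 at (0,3)
Step 2: ant0:(2,1)->N->(1,1) | ant1:(0,3)->S->(1,3) | ant2:(0,3)->S->(1,3)
  grid max=4 at (0,3)
Step 3: ant0:(1,1)->N->(0,1) | ant1:(1,3)->N->(0,3) | ant2:(1,3)->N->(0,3)
  grid max=7 at (0,3)

(0,1) (0,3) (0,3)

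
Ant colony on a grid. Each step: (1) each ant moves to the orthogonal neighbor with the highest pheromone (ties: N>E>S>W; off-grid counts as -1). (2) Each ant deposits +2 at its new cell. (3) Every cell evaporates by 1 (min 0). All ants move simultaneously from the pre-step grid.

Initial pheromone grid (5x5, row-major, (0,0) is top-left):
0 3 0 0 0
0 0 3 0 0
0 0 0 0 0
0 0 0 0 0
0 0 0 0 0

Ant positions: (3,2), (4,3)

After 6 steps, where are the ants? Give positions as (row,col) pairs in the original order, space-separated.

Step 1: ant0:(3,2)->N->(2,2) | ant1:(4,3)->N->(3,3)
  grid max=2 at (0,1)
Step 2: ant0:(2,2)->N->(1,2) | ant1:(3,3)->N->(2,3)
  grid max=3 at (1,2)
Step 3: ant0:(1,2)->N->(0,2) | ant1:(2,3)->N->(1,3)
  grid max=2 at (1,2)
Step 4: ant0:(0,2)->S->(1,2) | ant1:(1,3)->W->(1,2)
  grid max=5 at (1,2)
Step 5: ant0:(1,2)->N->(0,2) | ant1:(1,2)->N->(0,2)
  grid max=4 at (1,2)
Step 6: ant0:(0,2)->S->(1,2) | ant1:(0,2)->S->(1,2)
  grid max=7 at (1,2)

(1,2) (1,2)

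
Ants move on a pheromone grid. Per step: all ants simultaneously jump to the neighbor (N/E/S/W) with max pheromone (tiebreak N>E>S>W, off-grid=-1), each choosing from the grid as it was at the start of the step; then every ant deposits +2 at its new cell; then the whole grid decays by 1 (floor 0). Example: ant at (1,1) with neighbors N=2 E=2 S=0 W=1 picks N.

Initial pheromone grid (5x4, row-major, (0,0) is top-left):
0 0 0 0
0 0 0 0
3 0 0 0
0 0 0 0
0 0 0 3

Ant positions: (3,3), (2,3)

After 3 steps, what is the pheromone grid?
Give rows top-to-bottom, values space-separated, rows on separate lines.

After step 1: ants at (4,3),(1,3)
  0 0 0 0
  0 0 0 1
  2 0 0 0
  0 0 0 0
  0 0 0 4
After step 2: ants at (3,3),(0,3)
  0 0 0 1
  0 0 0 0
  1 0 0 0
  0 0 0 1
  0 0 0 3
After step 3: ants at (4,3),(1,3)
  0 0 0 0
  0 0 0 1
  0 0 0 0
  0 0 0 0
  0 0 0 4

0 0 0 0
0 0 0 1
0 0 0 0
0 0 0 0
0 0 0 4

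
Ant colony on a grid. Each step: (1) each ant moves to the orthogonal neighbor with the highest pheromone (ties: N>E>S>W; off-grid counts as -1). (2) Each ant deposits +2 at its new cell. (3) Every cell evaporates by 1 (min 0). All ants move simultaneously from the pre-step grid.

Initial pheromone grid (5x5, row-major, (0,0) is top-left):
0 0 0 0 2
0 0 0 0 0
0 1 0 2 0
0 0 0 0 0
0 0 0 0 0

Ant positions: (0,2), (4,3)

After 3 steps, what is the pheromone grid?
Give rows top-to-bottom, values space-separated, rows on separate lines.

After step 1: ants at (0,3),(3,3)
  0 0 0 1 1
  0 0 0 0 0
  0 0 0 1 0
  0 0 0 1 0
  0 0 0 0 0
After step 2: ants at (0,4),(2,3)
  0 0 0 0 2
  0 0 0 0 0
  0 0 0 2 0
  0 0 0 0 0
  0 0 0 0 0
After step 3: ants at (1,4),(1,3)
  0 0 0 0 1
  0 0 0 1 1
  0 0 0 1 0
  0 0 0 0 0
  0 0 0 0 0

0 0 0 0 1
0 0 0 1 1
0 0 0 1 0
0 0 0 0 0
0 0 0 0 0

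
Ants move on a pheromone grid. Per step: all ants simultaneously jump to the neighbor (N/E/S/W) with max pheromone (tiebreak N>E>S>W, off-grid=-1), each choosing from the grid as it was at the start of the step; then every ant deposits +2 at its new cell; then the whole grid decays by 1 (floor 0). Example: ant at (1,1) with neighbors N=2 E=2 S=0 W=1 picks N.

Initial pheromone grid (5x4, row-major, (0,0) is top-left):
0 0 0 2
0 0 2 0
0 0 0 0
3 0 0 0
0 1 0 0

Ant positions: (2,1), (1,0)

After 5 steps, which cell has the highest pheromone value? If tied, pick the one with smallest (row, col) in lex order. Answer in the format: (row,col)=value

Answer: (0,2)=5

Derivation:
Step 1: ant0:(2,1)->N->(1,1) | ant1:(1,0)->N->(0,0)
  grid max=2 at (3,0)
Step 2: ant0:(1,1)->E->(1,2) | ant1:(0,0)->E->(0,1)
  grid max=2 at (1,2)
Step 3: ant0:(1,2)->N->(0,2) | ant1:(0,1)->E->(0,2)
  grid max=3 at (0,2)
Step 4: ant0:(0,2)->S->(1,2) | ant1:(0,2)->S->(1,2)
  grid max=4 at (1,2)
Step 5: ant0:(1,2)->N->(0,2) | ant1:(1,2)->N->(0,2)
  grid max=5 at (0,2)
Final grid:
  0 0 5 0
  0 0 3 0
  0 0 0 0
  0 0 0 0
  0 0 0 0
Max pheromone 5 at (0,2)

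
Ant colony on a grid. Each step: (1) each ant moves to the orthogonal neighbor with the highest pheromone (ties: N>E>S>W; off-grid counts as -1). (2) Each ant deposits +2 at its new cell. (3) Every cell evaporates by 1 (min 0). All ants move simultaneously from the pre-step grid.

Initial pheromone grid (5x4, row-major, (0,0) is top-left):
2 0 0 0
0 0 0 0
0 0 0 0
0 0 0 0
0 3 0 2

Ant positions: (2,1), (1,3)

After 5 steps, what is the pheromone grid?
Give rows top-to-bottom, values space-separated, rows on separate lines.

After step 1: ants at (1,1),(0,3)
  1 0 0 1
  0 1 0 0
  0 0 0 0
  0 0 0 0
  0 2 0 1
After step 2: ants at (0,1),(1,3)
  0 1 0 0
  0 0 0 1
  0 0 0 0
  0 0 0 0
  0 1 0 0
After step 3: ants at (0,2),(0,3)
  0 0 1 1
  0 0 0 0
  0 0 0 0
  0 0 0 0
  0 0 0 0
After step 4: ants at (0,3),(0,2)
  0 0 2 2
  0 0 0 0
  0 0 0 0
  0 0 0 0
  0 0 0 0
After step 5: ants at (0,2),(0,3)
  0 0 3 3
  0 0 0 0
  0 0 0 0
  0 0 0 0
  0 0 0 0

0 0 3 3
0 0 0 0
0 0 0 0
0 0 0 0
0 0 0 0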